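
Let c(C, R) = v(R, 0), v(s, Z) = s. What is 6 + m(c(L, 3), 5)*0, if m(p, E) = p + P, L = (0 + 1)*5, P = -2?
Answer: 6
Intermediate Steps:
L = 5 (L = 1*5 = 5)
c(C, R) = R
m(p, E) = -2 + p (m(p, E) = p - 2 = -2 + p)
6 + m(c(L, 3), 5)*0 = 6 + (-2 + 3)*0 = 6 + 1*0 = 6 + 0 = 6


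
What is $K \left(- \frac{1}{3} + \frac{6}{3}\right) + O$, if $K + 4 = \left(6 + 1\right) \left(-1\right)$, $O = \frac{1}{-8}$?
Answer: $- \frac{443}{24} \approx -18.458$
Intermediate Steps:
$O = - \frac{1}{8} \approx -0.125$
$K = -11$ ($K = -4 + \left(6 + 1\right) \left(-1\right) = -4 + 7 \left(-1\right) = -4 - 7 = -11$)
$K \left(- \frac{1}{3} + \frac{6}{3}\right) + O = - 11 \left(- \frac{1}{3} + \frac{6}{3}\right) - \frac{1}{8} = - 11 \left(\left(-1\right) \frac{1}{3} + 6 \cdot \frac{1}{3}\right) - \frac{1}{8} = - 11 \left(- \frac{1}{3} + 2\right) - \frac{1}{8} = \left(-11\right) \frac{5}{3} - \frac{1}{8} = - \frac{55}{3} - \frac{1}{8} = - \frac{443}{24}$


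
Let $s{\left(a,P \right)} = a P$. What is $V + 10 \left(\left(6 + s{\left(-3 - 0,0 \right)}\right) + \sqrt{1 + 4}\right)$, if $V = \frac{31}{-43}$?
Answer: $\frac{2549}{43} + 10 \sqrt{5} \approx 81.64$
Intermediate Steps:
$V = - \frac{31}{43}$ ($V = 31 \left(- \frac{1}{43}\right) = - \frac{31}{43} \approx -0.72093$)
$s{\left(a,P \right)} = P a$
$V + 10 \left(\left(6 + s{\left(-3 - 0,0 \right)}\right) + \sqrt{1 + 4}\right) = - \frac{31}{43} + 10 \left(\left(6 + 0 \left(-3 - 0\right)\right) + \sqrt{1 + 4}\right) = - \frac{31}{43} + 10 \left(\left(6 + 0 \left(-3 + 0\right)\right) + \sqrt{5}\right) = - \frac{31}{43} + 10 \left(\left(6 + 0 \left(-3\right)\right) + \sqrt{5}\right) = - \frac{31}{43} + 10 \left(\left(6 + 0\right) + \sqrt{5}\right) = - \frac{31}{43} + 10 \left(6 + \sqrt{5}\right) = - \frac{31}{43} + \left(60 + 10 \sqrt{5}\right) = \frac{2549}{43} + 10 \sqrt{5}$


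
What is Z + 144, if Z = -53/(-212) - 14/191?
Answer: 110151/764 ≈ 144.18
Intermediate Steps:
Z = 135/764 (Z = -53*(-1/212) - 14*1/191 = ¼ - 14/191 = 135/764 ≈ 0.17670)
Z + 144 = 135/764 + 144 = 110151/764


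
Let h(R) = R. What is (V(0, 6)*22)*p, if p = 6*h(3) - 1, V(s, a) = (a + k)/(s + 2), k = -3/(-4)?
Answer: 5049/4 ≈ 1262.3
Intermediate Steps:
k = ¾ (k = -3*(-¼) = ¾ ≈ 0.75000)
V(s, a) = (¾ + a)/(2 + s) (V(s, a) = (a + ¾)/(s + 2) = (¾ + a)/(2 + s))
p = 17 (p = 6*3 - 1 = 18 - 1 = 17)
(V(0, 6)*22)*p = (((¾ + 6)/(2 + 0))*22)*17 = (((27/4)/2)*22)*17 = (((½)*(27/4))*22)*17 = ((27/8)*22)*17 = (297/4)*17 = 5049/4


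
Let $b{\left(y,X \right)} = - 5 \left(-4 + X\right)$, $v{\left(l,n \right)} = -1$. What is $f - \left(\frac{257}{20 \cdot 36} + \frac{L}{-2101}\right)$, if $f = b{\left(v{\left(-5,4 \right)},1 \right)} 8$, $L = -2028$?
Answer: $\frac{179526283}{1512720} \approx 118.68$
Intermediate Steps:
$b{\left(y,X \right)} = 20 - 5 X$
$f = 120$ ($f = \left(20 - 5\right) 8 = 15 \cdot 8 = 120$)
$f - \left(\frac{257}{20 \cdot 36} + \frac{L}{-2101}\right) = 120 - \left(\frac{257}{20 \cdot 36} - \frac{2028}{-2101}\right) = 120 - \left(\frac{257}{720} - - \frac{2028}{2101}\right) = 120 - \left(257 \cdot \frac{1}{720} + \frac{2028}{2101}\right) = 120 - \left(\frac{257}{720} + \frac{2028}{2101}\right) = 120 - \frac{2000117}{1512720} = \frac{179526283}{1512720}$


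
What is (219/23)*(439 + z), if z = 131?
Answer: 124830/23 ≈ 5427.4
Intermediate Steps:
(219/23)*(439 + z) = (219/23)*(439 + 131) = (219*(1/23))*570 = (219/23)*570 = 124830/23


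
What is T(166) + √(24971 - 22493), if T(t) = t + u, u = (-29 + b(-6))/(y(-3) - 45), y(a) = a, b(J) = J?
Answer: 8003/48 + √2478 ≈ 216.51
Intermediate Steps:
u = 35/48 (u = (-29 - 6)/(-3 - 45) = -35/(-48) = -35*(-1/48) = 35/48 ≈ 0.72917)
T(t) = 35/48 + t (T(t) = t + 35/48 = 35/48 + t)
T(166) + √(24971 - 22493) = (35/48 + 166) + √(24971 - 22493) = 8003/48 + √2478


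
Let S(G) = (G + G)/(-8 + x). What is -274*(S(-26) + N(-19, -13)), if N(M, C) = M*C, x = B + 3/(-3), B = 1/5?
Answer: -762268/11 ≈ -69297.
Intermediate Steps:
B = ⅕ ≈ 0.20000
x = -⅘ (x = ⅕ + 3/(-3) = ⅕ + 3*(-⅓) = ⅕ - 1 = -⅘ ≈ -0.80000)
N(M, C) = C*M
S(G) = -5*G/22 (S(G) = (G + G)/(-8 - ⅘) = (2*G)/(-44/5) = (2*G)*(-5/44) = -5*G/22)
-274*(S(-26) + N(-19, -13)) = -274*(-5/22*(-26) - 13*(-19)) = -274*(65/11 + 247) = -274*2782/11 = -762268/11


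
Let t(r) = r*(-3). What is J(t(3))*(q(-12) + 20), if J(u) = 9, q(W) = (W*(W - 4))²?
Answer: 331956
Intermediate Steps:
t(r) = -3*r
q(W) = W²*(-4 + W)² (q(W) = (W*(-4 + W))² = W²*(-4 + W)²)
J(t(3))*(q(-12) + 20) = 9*((-12)²*(-4 - 12)² + 20) = 9*(144*(-16)² + 20) = 9*(144*256 + 20) = 9*(36864 + 20) = 9*36884 = 331956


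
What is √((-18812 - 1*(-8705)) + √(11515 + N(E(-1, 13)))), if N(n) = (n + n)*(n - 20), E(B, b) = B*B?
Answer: √(-10107 + √11477) ≈ 99.999*I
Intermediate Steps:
E(B, b) = B²
N(n) = 2*n*(-20 + n) (N(n) = (2*n)*(-20 + n) = 2*n*(-20 + n))
√((-18812 - 1*(-8705)) + √(11515 + N(E(-1, 13)))) = √((-18812 - 1*(-8705)) + √(11515 + 2*(-1)²*(-20 + (-1)²))) = √((-18812 + 8705) + √(11515 + 2*1*(-20 + 1))) = √(-10107 + √(11515 + 2*1*(-19))) = √(-10107 + √(11515 - 38)) = √(-10107 + √11477)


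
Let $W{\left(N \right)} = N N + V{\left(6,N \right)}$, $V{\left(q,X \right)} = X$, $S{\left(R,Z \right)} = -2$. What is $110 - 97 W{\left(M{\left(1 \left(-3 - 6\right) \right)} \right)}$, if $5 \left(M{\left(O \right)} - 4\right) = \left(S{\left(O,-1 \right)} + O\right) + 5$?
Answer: $- \frac{23052}{25} \approx -922.08$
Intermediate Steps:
$M{\left(O \right)} = \frac{23}{5} + \frac{O}{5}$ ($M{\left(O \right)} = 4 + \frac{\left(-2 + O\right) + 5}{5} = 4 + \frac{3 + O}{5} = 4 + \left(\frac{3}{5} + \frac{O}{5}\right) = \frac{23}{5} + \frac{O}{5}$)
$W{\left(N \right)} = N + N^{2}$ ($W{\left(N \right)} = N N + N = N^{2} + N = N + N^{2}$)
$110 - 97 W{\left(M{\left(1 \left(-3 - 6\right) \right)} \right)} = 110 - 97 \left(\frac{23}{5} + \frac{1 \left(-3 - 6\right)}{5}\right) \left(1 + \left(\frac{23}{5} + \frac{1 \left(-3 - 6\right)}{5}\right)\right) = 110 - 97 \left(\frac{23}{5} + \frac{1 \left(-9\right)}{5}\right) \left(1 + \left(\frac{23}{5} + \frac{1 \left(-9\right)}{5}\right)\right) = 110 - 97 \left(\frac{23}{5} + \frac{1}{5} \left(-9\right)\right) \left(1 + \left(\frac{23}{5} + \frac{1}{5} \left(-9\right)\right)\right) = 110 - 97 \left(\frac{23}{5} - \frac{9}{5}\right) \left(1 + \left(\frac{23}{5} - \frac{9}{5}\right)\right) = 110 - 97 \frac{14 \left(1 + \frac{14}{5}\right)}{5} = 110 - 97 \cdot \frac{14}{5} \cdot \frac{19}{5} = 110 - \frac{25802}{25} = - \frac{23052}{25}$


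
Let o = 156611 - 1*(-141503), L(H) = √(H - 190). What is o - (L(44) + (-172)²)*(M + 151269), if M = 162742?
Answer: -9289403310 - 314011*I*√146 ≈ -9.2894e+9 - 3.7942e+6*I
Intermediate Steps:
L(H) = √(-190 + H)
o = 298114 (o = 156611 + 141503 = 298114)
o - (L(44) + (-172)²)*(M + 151269) = 298114 - (√(-190 + 44) + (-172)²)*(162742 + 151269) = 298114 - (√(-146) + 29584)*314011 = 298114 - (I*√146 + 29584)*314011 = 298114 - (29584 + I*√146)*314011 = 298114 - (9289701424 + 314011*I*√146) = 298114 + (-9289701424 - 314011*I*√146) = -9289403310 - 314011*I*√146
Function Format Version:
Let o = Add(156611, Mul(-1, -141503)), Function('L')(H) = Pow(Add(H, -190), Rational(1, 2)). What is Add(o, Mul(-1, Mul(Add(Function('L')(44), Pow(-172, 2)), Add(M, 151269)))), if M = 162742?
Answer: Add(-9289403310, Mul(-314011, I, Pow(146, Rational(1, 2)))) ≈ Add(-9.2894e+9, Mul(-3.7942e+6, I))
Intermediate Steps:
Function('L')(H) = Pow(Add(-190, H), Rational(1, 2))
o = 298114 (o = Add(156611, 141503) = 298114)
Add(o, Mul(-1, Mul(Add(Function('L')(44), Pow(-172, 2)), Add(M, 151269)))) = Add(298114, Mul(-1, Mul(Add(Pow(Add(-190, 44), Rational(1, 2)), Pow(-172, 2)), Add(162742, 151269)))) = Add(298114, Mul(-1, Mul(Add(Pow(-146, Rational(1, 2)), 29584), 314011))) = Add(298114, Mul(-1, Mul(Add(Mul(I, Pow(146, Rational(1, 2))), 29584), 314011))) = Add(298114, Mul(-1, Mul(Add(29584, Mul(I, Pow(146, Rational(1, 2)))), 314011))) = Add(298114, Mul(-1, Add(9289701424, Mul(314011, I, Pow(146, Rational(1, 2)))))) = Add(298114, Add(-9289701424, Mul(-314011, I, Pow(146, Rational(1, 2))))) = Add(-9289403310, Mul(-314011, I, Pow(146, Rational(1, 2))))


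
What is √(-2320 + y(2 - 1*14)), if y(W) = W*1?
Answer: 2*I*√583 ≈ 48.291*I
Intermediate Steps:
y(W) = W
√(-2320 + y(2 - 1*14)) = √(-2320 + (2 - 1*14)) = √(-2320 + (2 - 14)) = √(-2320 - 12) = √(-2332) = 2*I*√583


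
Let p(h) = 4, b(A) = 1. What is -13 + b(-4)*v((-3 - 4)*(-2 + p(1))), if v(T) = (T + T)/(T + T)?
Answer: -12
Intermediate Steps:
v(T) = 1 (v(T) = (2*T)/((2*T)) = (2*T)*(1/(2*T)) = 1)
-13 + b(-4)*v((-3 - 4)*(-2 + p(1))) = -13 + 1*1 = -13 + 1 = -12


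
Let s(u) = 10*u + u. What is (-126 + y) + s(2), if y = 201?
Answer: 97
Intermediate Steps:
s(u) = 11*u
(-126 + y) + s(2) = (-126 + 201) + 11*2 = 75 + 22 = 97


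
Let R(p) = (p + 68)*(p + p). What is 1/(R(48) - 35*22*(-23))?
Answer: 1/28846 ≈ 3.4667e-5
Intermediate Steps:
R(p) = 2*p*(68 + p) (R(p) = (68 + p)*(2*p) = 2*p*(68 + p))
1/(R(48) - 35*22*(-23)) = 1/(2*48*(68 + 48) - 35*22*(-23)) = 1/(2*48*116 - 770*(-23)) = 1/(11136 + 17710) = 1/28846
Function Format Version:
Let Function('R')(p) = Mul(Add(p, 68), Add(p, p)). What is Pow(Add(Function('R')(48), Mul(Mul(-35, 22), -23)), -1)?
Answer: Rational(1, 28846) ≈ 3.4667e-5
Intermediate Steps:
Function('R')(p) = Mul(2, p, Add(68, p)) (Function('R')(p) = Mul(Add(68, p), Mul(2, p)) = Mul(2, p, Add(68, p)))
Pow(Add(Function('R')(48), Mul(Mul(-35, 22), -23)), -1) = Pow(Add(Mul(2, 48, Add(68, 48)), Mul(Mul(-35, 22), -23)), -1) = Pow(Add(Mul(2, 48, 116), Mul(-770, -23)), -1) = Pow(Add(11136, 17710), -1) = Pow(28846, -1) = Rational(1, 28846)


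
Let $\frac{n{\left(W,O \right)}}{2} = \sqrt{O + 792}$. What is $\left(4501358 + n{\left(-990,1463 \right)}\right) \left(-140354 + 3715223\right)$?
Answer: $16091765172102 + 7149738 \sqrt{2255} \approx 1.6092 \cdot 10^{13}$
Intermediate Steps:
$n{\left(W,O \right)} = 2 \sqrt{792 + O}$ ($n{\left(W,O \right)} = 2 \sqrt{O + 792} = 2 \sqrt{792 + O}$)
$\left(4501358 + n{\left(-990,1463 \right)}\right) \left(-140354 + 3715223\right) = \left(4501358 + 2 \sqrt{792 + 1463}\right) \left(-140354 + 3715223\right) = \left(4501358 + 2 \sqrt{2255}\right) 3574869 = 16091765172102 + 7149738 \sqrt{2255}$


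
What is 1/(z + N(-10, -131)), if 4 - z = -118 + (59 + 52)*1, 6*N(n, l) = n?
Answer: 3/28 ≈ 0.10714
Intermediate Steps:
N(n, l) = n/6
z = 11 (z = 4 - (-118 + (59 + 52)*1) = 4 - (-118 + 111*1) = 4 - (-118 + 111) = 4 - 1*(-7) = 4 + 7 = 11)
1/(z + N(-10, -131)) = 1/(11 + (1/6)*(-10)) = 1/(11 - 5/3) = 1/(28/3) = 3/28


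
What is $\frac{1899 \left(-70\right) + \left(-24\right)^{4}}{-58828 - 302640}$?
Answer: $- \frac{99423}{180734} \approx -0.55011$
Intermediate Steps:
$\frac{1899 \left(-70\right) + \left(-24\right)^{4}}{-58828 - 302640} = \frac{-132930 + 331776}{-58828 - 302640} = \frac{198846}{-361468} = 198846 \left(- \frac{1}{361468}\right) = - \frac{99423}{180734}$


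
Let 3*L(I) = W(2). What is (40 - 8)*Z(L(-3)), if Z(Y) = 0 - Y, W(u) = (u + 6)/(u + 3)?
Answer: -256/15 ≈ -17.067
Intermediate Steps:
W(u) = (6 + u)/(3 + u)
L(I) = 8/15 (L(I) = ((6 + 2)/(3 + 2))/3 = (8/5)/3 = ((⅕)*8)/3 = (⅓)*(8/5) = 8/15)
Z(Y) = -Y
(40 - 8)*Z(L(-3)) = (40 - 8)*(-1*8/15) = 32*(-8/15) = -256/15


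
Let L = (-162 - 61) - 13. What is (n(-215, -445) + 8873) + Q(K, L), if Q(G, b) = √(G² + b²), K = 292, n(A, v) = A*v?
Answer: 104548 + 4*√8810 ≈ 1.0492e+5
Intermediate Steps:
L = -236 (L = -223 - 13 = -236)
(n(-215, -445) + 8873) + Q(K, L) = (-215*(-445) + 8873) + √(292² + (-236)²) = (95675 + 8873) + √(85264 + 55696) = 104548 + √140960 = 104548 + 4*√8810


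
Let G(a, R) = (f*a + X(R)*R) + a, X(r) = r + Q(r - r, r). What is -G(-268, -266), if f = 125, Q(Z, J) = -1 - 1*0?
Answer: -37254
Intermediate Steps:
Q(Z, J) = -1 (Q(Z, J) = -1 + 0 = -1)
X(r) = -1 + r (X(r) = r - 1 = -1 + r)
G(a, R) = 126*a + R*(-1 + R) (G(a, R) = (125*a + (-1 + R)*R) + a = (125*a + R*(-1 + R)) + a = 126*a + R*(-1 + R))
-G(-268, -266) = -(126*(-268) - 266*(-1 - 266)) = -(-33768 - 266*(-267)) = -(-33768 + 71022) = -1*37254 = -37254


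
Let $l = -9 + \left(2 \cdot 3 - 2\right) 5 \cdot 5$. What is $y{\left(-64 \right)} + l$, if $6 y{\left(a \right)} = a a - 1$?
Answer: $\frac{1547}{2} \approx 773.5$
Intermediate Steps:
$l = 91$ ($l = -9 + \left(6 - 2\right) 25 = -9 + 4 \cdot 25 = -9 + 100 = 91$)
$y{\left(a \right)} = - \frac{1}{6} + \frac{a^{2}}{6}$ ($y{\left(a \right)} = \frac{a a - 1}{6} = \frac{a^{2} - 1}{6} = \frac{-1 + a^{2}}{6} = - \frac{1}{6} + \frac{a^{2}}{6}$)
$y{\left(-64 \right)} + l = \left(- \frac{1}{6} + \frac{\left(-64\right)^{2}}{6}\right) + 91 = \left(- \frac{1}{6} + \frac{1}{6} \cdot 4096\right) + 91 = \left(- \frac{1}{6} + \frac{2048}{3}\right) + 91 = \frac{1365}{2} + 91 = \frac{1547}{2}$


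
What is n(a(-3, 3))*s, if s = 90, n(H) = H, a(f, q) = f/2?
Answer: -135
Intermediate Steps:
a(f, q) = f/2 (a(f, q) = f*(1/2) = f/2)
n(a(-3, 3))*s = ((1/2)*(-3))*90 = -3/2*90 = -135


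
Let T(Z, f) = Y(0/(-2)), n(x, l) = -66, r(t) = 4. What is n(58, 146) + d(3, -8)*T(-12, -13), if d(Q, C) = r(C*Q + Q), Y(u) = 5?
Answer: -46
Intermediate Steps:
d(Q, C) = 4
T(Z, f) = 5
n(58, 146) + d(3, -8)*T(-12, -13) = -66 + 4*5 = -66 + 20 = -46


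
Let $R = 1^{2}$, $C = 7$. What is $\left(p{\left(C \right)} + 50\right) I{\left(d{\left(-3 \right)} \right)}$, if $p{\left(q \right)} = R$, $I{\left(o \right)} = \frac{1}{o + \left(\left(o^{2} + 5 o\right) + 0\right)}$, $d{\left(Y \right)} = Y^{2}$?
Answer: $\frac{17}{45} \approx 0.37778$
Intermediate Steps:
$R = 1$
$I{\left(o \right)} = \frac{1}{o^{2} + 6 o}$ ($I{\left(o \right)} = \frac{1}{o + \left(o^{2} + 5 o\right)} = \frac{1}{o^{2} + 6 o}$)
$p{\left(q \right)} = 1$
$\left(p{\left(C \right)} + 50\right) I{\left(d{\left(-3 \right)} \right)} = \left(1 + 50\right) \frac{1}{\left(-3\right)^{2} \left(6 + \left(-3\right)^{2}\right)} = 51 \frac{1}{9 \left(6 + 9\right)} = 51 \frac{1}{9 \cdot 15} = 51 \cdot \frac{1}{9} \cdot \frac{1}{15} = 51 \cdot \frac{1}{135} = \frac{17}{45}$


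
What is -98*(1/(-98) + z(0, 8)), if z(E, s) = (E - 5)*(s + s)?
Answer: 7841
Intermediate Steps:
z(E, s) = 2*s*(-5 + E) (z(E, s) = (-5 + E)*(2*s) = 2*s*(-5 + E))
-98*(1/(-98) + z(0, 8)) = -98*(1/(-98) + 2*8*(-5 + 0)) = -98*(-1/98 + 2*8*(-5)) = -98*(-1/98 - 80) = -98*(-7841/98) = 7841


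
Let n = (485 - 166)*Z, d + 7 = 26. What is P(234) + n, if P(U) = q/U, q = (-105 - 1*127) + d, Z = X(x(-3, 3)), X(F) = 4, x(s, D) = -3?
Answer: 99457/78 ≈ 1275.1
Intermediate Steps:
d = 19 (d = -7 + 26 = 19)
Z = 4
q = -213 (q = (-105 - 1*127) + 19 = (-105 - 127) + 19 = -232 + 19 = -213)
n = 1276 (n = (485 - 166)*4 = 319*4 = 1276)
P(U) = -213/U
P(234) + n = -213/234 + 1276 = -213*1/234 + 1276 = -71/78 + 1276 = 99457/78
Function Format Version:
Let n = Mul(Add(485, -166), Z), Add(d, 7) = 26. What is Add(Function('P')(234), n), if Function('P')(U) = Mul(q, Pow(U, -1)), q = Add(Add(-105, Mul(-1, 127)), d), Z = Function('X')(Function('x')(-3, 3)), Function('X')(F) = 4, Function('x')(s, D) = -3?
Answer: Rational(99457, 78) ≈ 1275.1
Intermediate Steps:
d = 19 (d = Add(-7, 26) = 19)
Z = 4
q = -213 (q = Add(Add(-105, Mul(-1, 127)), 19) = Add(Add(-105, -127), 19) = Add(-232, 19) = -213)
n = 1276 (n = Mul(Add(485, -166), 4) = Mul(319, 4) = 1276)
Function('P')(U) = Mul(-213, Pow(U, -1))
Add(Function('P')(234), n) = Add(Mul(-213, Pow(234, -1)), 1276) = Add(Mul(-213, Rational(1, 234)), 1276) = Add(Rational(-71, 78), 1276) = Rational(99457, 78)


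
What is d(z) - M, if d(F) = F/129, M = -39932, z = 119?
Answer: 5151347/129 ≈ 39933.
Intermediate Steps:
d(F) = F/129 (d(F) = F*(1/129) = F/129)
d(z) - M = (1/129)*119 - 1*(-39932) = 119/129 + 39932 = 5151347/129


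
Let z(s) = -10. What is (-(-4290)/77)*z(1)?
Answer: -3900/7 ≈ -557.14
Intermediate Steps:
(-(-4290)/77)*z(1) = -(-4290)/77*(-10) = -65*(-6/7)*(-10) = (390/7)*(-10) = -3900/7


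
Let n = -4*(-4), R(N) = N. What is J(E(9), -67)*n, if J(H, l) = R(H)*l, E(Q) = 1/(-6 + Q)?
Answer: -1072/3 ≈ -357.33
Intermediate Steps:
J(H, l) = H*l
n = 16
J(E(9), -67)*n = (-67/(-6 + 9))*16 = (-67/3)*16 = ((1/3)*(-67))*16 = -67/3*16 = -1072/3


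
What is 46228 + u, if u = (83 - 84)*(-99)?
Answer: 46327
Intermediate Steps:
u = 99 (u = -1*(-99) = 99)
46228 + u = 46228 + 99 = 46327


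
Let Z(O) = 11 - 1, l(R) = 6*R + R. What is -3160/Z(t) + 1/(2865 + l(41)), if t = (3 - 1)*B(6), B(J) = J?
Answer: -996031/3152 ≈ -316.00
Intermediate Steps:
l(R) = 7*R
t = 12 (t = (3 - 1)*6 = 2*6 = 12)
Z(O) = 10
-3160/Z(t) + 1/(2865 + l(41)) = -3160/10 + 1/(2865 + 7*41) = -3160*⅒ + 1/(2865 + 287) = -316 + 1/3152 = -996031/3152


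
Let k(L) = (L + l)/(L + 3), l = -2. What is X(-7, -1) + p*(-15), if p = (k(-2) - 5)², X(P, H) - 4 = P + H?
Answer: -1219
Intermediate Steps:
X(P, H) = 4 + H + P (X(P, H) = 4 + (P + H) = 4 + (H + P) = 4 + H + P)
k(L) = (-2 + L)/(3 + L) (k(L) = (L - 2)/(L + 3) = (-2 + L)/(3 + L))
p = 81 (p = ((-2 - 2)/(3 - 2) - 5)² = (-4/1 - 5)² = (1*(-4) - 5)² = (-4 - 5)² = (-9)² = 81)
X(-7, -1) + p*(-15) = (4 - 1 - 7) + 81*(-15) = -4 - 1215 = -1219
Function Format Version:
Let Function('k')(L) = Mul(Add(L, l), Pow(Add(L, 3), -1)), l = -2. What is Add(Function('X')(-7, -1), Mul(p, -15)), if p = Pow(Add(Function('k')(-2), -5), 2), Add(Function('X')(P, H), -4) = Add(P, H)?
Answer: -1219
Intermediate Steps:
Function('X')(P, H) = Add(4, H, P) (Function('X')(P, H) = Add(4, Add(P, H)) = Add(4, Add(H, P)) = Add(4, H, P))
Function('k')(L) = Mul(Pow(Add(3, L), -1), Add(-2, L)) (Function('k')(L) = Mul(Add(L, -2), Pow(Add(L, 3), -1)) = Mul(Add(-2, L), Pow(Add(3, L), -1)) = Mul(Pow(Add(3, L), -1), Add(-2, L)))
p = 81 (p = Pow(Add(Mul(Pow(Add(3, -2), -1), Add(-2, -2)), -5), 2) = Pow(Add(Mul(Pow(1, -1), -4), -5), 2) = Pow(Add(Mul(1, -4), -5), 2) = Pow(Add(-4, -5), 2) = Pow(-9, 2) = 81)
Add(Function('X')(-7, -1), Mul(p, -15)) = Add(Add(4, -1, -7), Mul(81, -15)) = Add(-4, -1215) = -1219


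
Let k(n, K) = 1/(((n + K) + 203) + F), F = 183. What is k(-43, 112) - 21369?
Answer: -9722894/455 ≈ -21369.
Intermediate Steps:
k(n, K) = 1/(386 + K + n) (k(n, K) = 1/(((n + K) + 203) + 183) = 1/(((K + n) + 203) + 183) = 1/((203 + K + n) + 183) = 1/(386 + K + n))
k(-43, 112) - 21369 = 1/(386 + 112 - 43) - 21369 = 1/455 - 21369 = -9722894/455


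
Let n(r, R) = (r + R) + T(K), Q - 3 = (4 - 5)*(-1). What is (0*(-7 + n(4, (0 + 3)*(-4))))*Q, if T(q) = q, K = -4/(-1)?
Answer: 0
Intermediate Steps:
K = 4 (K = -4*(-1) = 4)
Q = 4 (Q = 3 + (4 - 5)*(-1) = 3 - 1*(-1) = 3 + 1 = 4)
n(r, R) = 4 + R + r (n(r, R) = (r + R) + 4 = (R + r) + 4 = 4 + R + r)
(0*(-7 + n(4, (0 + 3)*(-4))))*Q = (0*(-7 + (4 + (0 + 3)*(-4) + 4)))*4 = (0*(-7 + (4 + 3*(-4) + 4)))*4 = (0*(-7 + (4 - 12 + 4)))*4 = (0*(-7 - 4))*4 = (0*(-11))*4 = 0*4 = 0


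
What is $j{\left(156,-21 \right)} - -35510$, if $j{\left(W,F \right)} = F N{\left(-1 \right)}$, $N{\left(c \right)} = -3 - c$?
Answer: $35552$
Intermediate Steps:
$j{\left(W,F \right)} = - 2 F$ ($j{\left(W,F \right)} = F \left(-3 - -1\right) = F \left(-3 + 1\right) = F \left(-2\right) = - 2 F$)
$j{\left(156,-21 \right)} - -35510 = \left(-2\right) \left(-21\right) - -35510 = 42 + 35510 = 35552$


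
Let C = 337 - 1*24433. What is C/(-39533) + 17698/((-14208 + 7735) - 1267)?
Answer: -256575997/152992710 ≈ -1.6770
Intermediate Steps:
C = -24096 (C = 337 - 24433 = -24096)
C/(-39533) + 17698/((-14208 + 7735) - 1267) = -24096/(-39533) + 17698/((-14208 + 7735) - 1267) = -24096*(-1/39533) + 17698/(-6473 - 1267) = 24096/39533 + 17698/(-7740) = 24096/39533 + 17698*(-1/7740) = 24096/39533 - 8849/3870 = -256575997/152992710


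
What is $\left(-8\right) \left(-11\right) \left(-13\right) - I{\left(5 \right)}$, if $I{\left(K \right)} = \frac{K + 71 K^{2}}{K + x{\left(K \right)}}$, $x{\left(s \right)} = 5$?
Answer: $-1322$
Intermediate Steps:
$I{\left(K \right)} = \frac{K + 71 K^{2}}{5 + K}$ ($I{\left(K \right)} = \frac{K + 71 K^{2}}{K + 5} = \frac{K + 71 K^{2}}{5 + K}$)
$\left(-8\right) \left(-11\right) \left(-13\right) - I{\left(5 \right)} = \left(-8\right) \left(-11\right) \left(-13\right) - \frac{5 \left(1 + 71 \cdot 5\right)}{5 + 5} = 88 \left(-13\right) - \frac{5 \left(1 + 355\right)}{10} = -1144 - 5 \cdot \frac{1}{10} \cdot 356 = -1144 - 178 = -1322$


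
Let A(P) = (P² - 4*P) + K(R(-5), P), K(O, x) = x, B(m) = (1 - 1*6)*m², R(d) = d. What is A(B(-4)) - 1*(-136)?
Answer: 6776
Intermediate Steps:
B(m) = -5*m² (B(m) = (1 - 6)*m² = -5*m²)
A(P) = P² - 3*P (A(P) = (P² - 4*P) + P = P² - 3*P)
A(B(-4)) - 1*(-136) = (-5*(-4)²)*(-3 - 5*(-4)²) - 1*(-136) = (-5*16)*(-3 - 5*16) + 136 = -80*(-3 - 80) + 136 = -80*(-83) + 136 = 6640 + 136 = 6776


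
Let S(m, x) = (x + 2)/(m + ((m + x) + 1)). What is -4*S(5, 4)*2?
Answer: -16/5 ≈ -3.2000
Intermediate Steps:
S(m, x) = (2 + x)/(1 + x + 2*m) (S(m, x) = (2 + x)/(m + (1 + m + x)) = (2 + x)/(1 + x + 2*m))
-4*S(5, 4)*2 = -4*(2 + 4)/(1 + 4 + 2*5)*2 = -4*6/(1 + 4 + 10)*2 = -4*6/15*2 = -4*⅖*2 = -8/5*2 = -16/5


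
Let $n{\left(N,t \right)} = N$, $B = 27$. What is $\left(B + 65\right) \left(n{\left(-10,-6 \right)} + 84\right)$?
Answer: $6808$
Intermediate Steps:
$\left(B + 65\right) \left(n{\left(-10,-6 \right)} + 84\right) = \left(27 + 65\right) \left(-10 + 84\right) = 92 \cdot 74 = 6808$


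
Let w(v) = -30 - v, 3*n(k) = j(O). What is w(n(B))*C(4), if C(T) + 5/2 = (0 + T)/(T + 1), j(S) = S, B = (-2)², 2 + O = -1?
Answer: 493/10 ≈ 49.300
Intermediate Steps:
O = -3 (O = -2 - 1 = -3)
B = 4
C(T) = -5/2 + T/(1 + T) (C(T) = -5/2 + (0 + T)/(T + 1) = -5/2 + T/(1 + T))
n(k) = -1 (n(k) = (⅓)*(-3) = -1)
w(n(B))*C(4) = (-30 - 1*(-1))*((-5 - 3*4)/(2*(1 + 4))) = (-30 + 1)*((½)*(-5 - 12)/5) = -29*(-17)/(2*5) = -29*(-17/10) = 493/10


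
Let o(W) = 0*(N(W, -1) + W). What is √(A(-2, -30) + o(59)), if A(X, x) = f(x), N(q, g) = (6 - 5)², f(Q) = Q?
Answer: I*√30 ≈ 5.4772*I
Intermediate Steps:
N(q, g) = 1 (N(q, g) = 1² = 1)
o(W) = 0 (o(W) = 0*(1 + W) = 0)
A(X, x) = x
√(A(-2, -30) + o(59)) = √(-30 + 0) = √(-30) = I*√30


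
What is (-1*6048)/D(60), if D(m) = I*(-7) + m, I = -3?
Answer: -224/3 ≈ -74.667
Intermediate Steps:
D(m) = 21 + m (D(m) = -3*(-7) + m = 21 + m)
(-1*6048)/D(60) = (-1*6048)/(21 + 60) = -6048/81 = -6048*1/81 = -224/3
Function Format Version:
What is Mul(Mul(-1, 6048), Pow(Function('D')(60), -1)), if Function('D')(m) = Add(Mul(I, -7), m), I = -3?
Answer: Rational(-224, 3) ≈ -74.667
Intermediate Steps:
Function('D')(m) = Add(21, m) (Function('D')(m) = Add(Mul(-3, -7), m) = Add(21, m))
Mul(Mul(-1, 6048), Pow(Function('D')(60), -1)) = Mul(Mul(-1, 6048), Pow(Add(21, 60), -1)) = Mul(-6048, Pow(81, -1)) = Mul(-6048, Rational(1, 81)) = Rational(-224, 3)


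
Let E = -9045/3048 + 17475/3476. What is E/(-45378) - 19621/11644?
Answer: -65510426323351/38875839986544 ≈ -1.6851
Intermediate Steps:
E = 1818615/882904 (E = -9045*1/3048 + 17475*(1/3476) = -3015/1016 + 17475/3476 = 1818615/882904 ≈ 2.0598)
E/(-45378) - 19621/11644 = (1818615/882904)/(-45378) - 19621/11644 = (1818615/882904)*(-1/45378) - 19621*1/11644 = -606205/13354805904 - 19621/11644 = -65510426323351/38875839986544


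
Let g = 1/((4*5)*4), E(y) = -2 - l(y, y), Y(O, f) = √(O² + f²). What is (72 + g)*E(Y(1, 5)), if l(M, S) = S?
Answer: -5761/40 - 5761*√26/80 ≈ -511.22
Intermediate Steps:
E(y) = -2 - y
g = 1/80 (g = 1/(20*4) = 1/80 ≈ 0.012500)
(72 + g)*E(Y(1, 5)) = (72 + 1/80)*(-2 - √(1² + 5²)) = 5761*(-2 - √(1 + 25))/80 = 5761*(-2 - √26)/80 = -5761/40 - 5761*√26/80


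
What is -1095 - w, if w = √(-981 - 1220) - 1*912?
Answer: -183 - I*√2201 ≈ -183.0 - 46.915*I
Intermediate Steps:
w = -912 + I*√2201 (w = √(-2201) - 912 = I*√2201 - 912 = -912 + I*√2201 ≈ -912.0 + 46.915*I)
-1095 - w = -1095 - (-912 + I*√2201) = -1095 + (912 - I*√2201) = -183 - I*√2201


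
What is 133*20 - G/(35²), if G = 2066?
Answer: 3256434/1225 ≈ 2658.3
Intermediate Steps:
133*20 - G/(35²) = 133*20 - 2066/(35²) = 2660 - 2066/1225 = 3256434/1225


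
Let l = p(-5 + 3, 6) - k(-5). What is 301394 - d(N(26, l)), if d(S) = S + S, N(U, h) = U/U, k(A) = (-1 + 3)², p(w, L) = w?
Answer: 301392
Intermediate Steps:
k(A) = 4 (k(A) = 2² = 4)
l = -6 (l = (-5 + 3) - 1*4 = -2 - 4 = -6)
N(U, h) = 1
d(S) = 2*S
301394 - d(N(26, l)) = 301394 - 2 = 301392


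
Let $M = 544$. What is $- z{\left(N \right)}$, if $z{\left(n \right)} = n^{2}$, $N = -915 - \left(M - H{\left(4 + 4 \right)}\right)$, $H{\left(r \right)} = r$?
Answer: $-2105401$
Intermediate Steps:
$N = -1451$ ($N = -915 - \left(544 - \left(4 + 4\right)\right) = -915 - \left(544 - 8\right) = -915 - 536 = -1451$)
$- z{\left(N \right)} = - \left(-1451\right)^{2} = \left(-1\right) 2105401 = -2105401$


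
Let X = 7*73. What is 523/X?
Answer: 523/511 ≈ 1.0235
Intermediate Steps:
X = 511
523/X = 523/511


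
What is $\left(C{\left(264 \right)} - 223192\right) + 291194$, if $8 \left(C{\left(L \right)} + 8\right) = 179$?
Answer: $\frac{544131}{8} \approx 68016.0$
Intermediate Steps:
$C{\left(L \right)} = \frac{115}{8}$ ($C{\left(L \right)} = -8 + \frac{1}{8} \cdot 179 = -8 + \frac{179}{8} = \frac{115}{8}$)
$\left(C{\left(264 \right)} - 223192\right) + 291194 = \left(\frac{115}{8} - 223192\right) + 291194 = - \frac{1785421}{8} + 291194 = \frac{544131}{8}$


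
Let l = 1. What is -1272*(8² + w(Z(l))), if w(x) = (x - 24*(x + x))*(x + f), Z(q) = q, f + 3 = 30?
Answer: 1592544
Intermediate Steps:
f = 27 (f = -3 + 30 = 27)
w(x) = -47*x*(27 + x) (w(x) = (x - 24*(x + x))*(x + 27) = (x - 48*x)*(27 + x) = (-47*x)*(27 + x) = -47*x*(27 + x))
-1272*(8² + w(Z(l))) = -1272*(8² - 47*1*(27 + 1)) = -1272*(64 - 47*1*28) = -1272*(64 - 1316) = -1272*(-1252) = 1592544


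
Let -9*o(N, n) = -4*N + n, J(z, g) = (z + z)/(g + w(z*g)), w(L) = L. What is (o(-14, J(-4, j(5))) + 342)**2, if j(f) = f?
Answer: 2054083684/18225 ≈ 1.1271e+5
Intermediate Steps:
J(z, g) = 2*z/(g + g*z) (J(z, g) = (z + z)/(g + z*g) = (2*z)/(g + g*z) = 2*z/(g + g*z))
o(N, n) = -n/9 + 4*N/9 (o(N, n) = -(-4*N + n)/9 = -(n - 4*N)/9 = -n/9 + 4*N/9)
(o(-14, J(-4, j(5))) + 342)**2 = ((-2*(-4)/(9*5*(1 - 4)) + (4/9)*(-14)) + 342)**2 = ((-2*(-4)/(9*5*(-3)) - 56/9) + 342)**2 = ((-2*(-4)*(-1)/(9*5*3) - 56/9) + 342)**2 = ((-1/9*8/15 - 56/9) + 342)**2 = ((-8/135 - 56/9) + 342)**2 = (-848/135 + 342)**2 = (45322/135)**2 = 2054083684/18225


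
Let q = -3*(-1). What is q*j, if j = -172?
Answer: -516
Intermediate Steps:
q = 3
q*j = 3*(-172) = -516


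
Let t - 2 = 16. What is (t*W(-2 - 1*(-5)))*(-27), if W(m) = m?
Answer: -1458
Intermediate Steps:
t = 18 (t = 2 + 16 = 18)
(t*W(-2 - 1*(-5)))*(-27) = (18*(-2 - 1*(-5)))*(-27) = (18*(-2 + 5))*(-27) = (18*3)*(-27) = 54*(-27) = -1458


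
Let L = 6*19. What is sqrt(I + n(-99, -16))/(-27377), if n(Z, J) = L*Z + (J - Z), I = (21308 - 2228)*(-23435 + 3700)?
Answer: -I*sqrt(376555003)/27377 ≈ -0.70881*I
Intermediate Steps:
L = 114
I = -376543800 (I = 19080*(-19735) = -376543800)
n(Z, J) = J + 113*Z (n(Z, J) = 114*Z + (J - Z) = J + 113*Z)
sqrt(I + n(-99, -16))/(-27377) = sqrt(-376543800 + (-16 + 113*(-99)))/(-27377) = sqrt(-376543800 + (-16 - 11187))*(-1/27377) = sqrt(-376543800 - 11203)*(-1/27377) = sqrt(-376555003)*(-1/27377) = (I*sqrt(376555003))*(-1/27377) = -I*sqrt(376555003)/27377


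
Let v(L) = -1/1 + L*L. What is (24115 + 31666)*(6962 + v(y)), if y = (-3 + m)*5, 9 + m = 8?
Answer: 410603941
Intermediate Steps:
m = -1 (m = -9 + 8 = -1)
y = -20 (y = (-3 - 1)*5 = -4*5 = -20)
v(L) = -1 + L² (v(L) = -1*1 + L² = -1 + L²)
(24115 + 31666)*(6962 + v(y)) = (24115 + 31666)*(6962 + (-1 + (-20)²)) = 55781*(6962 + (-1 + 400)) = 55781*(6962 + 399) = 55781*7361 = 410603941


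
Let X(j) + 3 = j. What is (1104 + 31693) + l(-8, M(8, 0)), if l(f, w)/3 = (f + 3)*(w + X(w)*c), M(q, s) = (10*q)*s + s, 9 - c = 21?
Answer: 32257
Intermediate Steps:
c = -12 (c = 9 - 1*21 = 9 - 21 = -12)
X(j) = -3 + j
M(q, s) = s + 10*q*s (M(q, s) = 10*q*s + s = s + 10*q*s)
l(f, w) = 3*(3 + f)*(36 - 11*w) (l(f, w) = 3*((f + 3)*(w + (-3 + w)*(-12))) = 3*((3 + f)*(w + (36 - 12*w))) = 3*((3 + f)*(36 - 11*w)) = 3*(3 + f)*(36 - 11*w))
(1104 + 31693) + l(-8, M(8, 0)) = (1104 + 31693) + (324 - 0*(1 + 10*8) + 108*(-8) - 33*(-8)*0*(1 + 10*8)) = 32797 + (324 - 0*(1 + 80) - 864 - 33*(-8)*0*(1 + 80)) = 32797 + (324 - 0*81 - 864 - 33*(-8)*0*81) = 32797 + (324 - 99*0 - 864 - 33*(-8)*0) = 32797 + (324 + 0 - 864 + 0) = 32797 - 540 = 32257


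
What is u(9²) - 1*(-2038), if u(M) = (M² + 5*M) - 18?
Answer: 8986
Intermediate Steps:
u(M) = -18 + M² + 5*M
u(9²) - 1*(-2038) = (-18 + (9²)² + 5*9²) - 1*(-2038) = (-18 + 81² + 5*81) + 2038 = (-18 + 6561 + 405) + 2038 = 6948 + 2038 = 8986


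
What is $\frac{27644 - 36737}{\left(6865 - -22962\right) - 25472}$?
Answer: $- \frac{9093}{4355} \approx -2.0879$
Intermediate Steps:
$\frac{27644 - 36737}{\left(6865 - -22962\right) - 25472} = - \frac{9093}{\left(6865 + 22962\right) - 25472} = - \frac{9093}{29827 - 25472} = - \frac{9093}{4355}$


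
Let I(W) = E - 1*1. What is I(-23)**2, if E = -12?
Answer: 169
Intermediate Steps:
I(W) = -13 (I(W) = -12 - 1*1 = -12 - 1 = -13)
I(-23)**2 = (-13)**2 = 169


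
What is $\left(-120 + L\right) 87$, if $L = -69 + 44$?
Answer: $-12615$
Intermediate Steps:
$L = -25$
$\left(-120 + L\right) 87 = \left(-120 - 25\right) 87 = \left(-145\right) 87 = -12615$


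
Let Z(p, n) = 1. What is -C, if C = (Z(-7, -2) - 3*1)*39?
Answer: 78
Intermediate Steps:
C = -78 (C = (1 - 3*1)*39 = (1 - 3)*39 = -2*39 = -78)
-C = -1*(-78) = 78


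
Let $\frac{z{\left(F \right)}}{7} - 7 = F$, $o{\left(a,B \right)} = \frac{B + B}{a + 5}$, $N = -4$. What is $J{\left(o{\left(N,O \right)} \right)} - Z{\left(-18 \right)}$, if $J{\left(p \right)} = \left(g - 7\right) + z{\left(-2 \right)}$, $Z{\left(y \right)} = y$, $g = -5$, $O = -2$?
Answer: $41$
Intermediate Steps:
$o{\left(a,B \right)} = \frac{2 B}{5 + a}$
$z{\left(F \right)} = 49 + 7 F$
$J{\left(p \right)} = 23$ ($J{\left(p \right)} = \left(-5 - 7\right) + \left(49 + 7 \left(-2\right)\right) = -12 + \left(49 - 14\right) = -12 + 35 = 23$)
$J{\left(o{\left(N,O \right)} \right)} - Z{\left(-18 \right)} = 23 - -18 = 23 + 18 = 41$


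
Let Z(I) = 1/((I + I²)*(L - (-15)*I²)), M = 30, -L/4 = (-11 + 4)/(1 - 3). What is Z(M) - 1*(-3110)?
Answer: 39005557801/12541980 ≈ 3110.0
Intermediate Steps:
L = -14 (L = -4*(-11 + 4)/(1 - 3) = -(-28)/(-2) = -(-28)*(-1)/2 = -4*7/2 = -14)
Z(I) = 1/((-14 + 15*I²)*(I + I²)) (Z(I) = 1/((I + I²)*(-14 - (-15)*I²)) = 1/((I + I²)*(-14 + 15*I²)) = 1/((-14 + 15*I²)*(I + I²)))
Z(M) - 1*(-3110) = 1/(30*(-14 - 14*30 + 15*30² + 15*30³)) - 1*(-3110) = 1/(30*(-14 - 420 + 15*900 + 15*27000)) + 3110 = 1/(30*(-14 - 420 + 13500 + 405000)) + 3110 = (1/30)/418066 + 3110 = (1/30)*(1/418066) + 3110 = 1/12541980 + 3110 = 39005557801/12541980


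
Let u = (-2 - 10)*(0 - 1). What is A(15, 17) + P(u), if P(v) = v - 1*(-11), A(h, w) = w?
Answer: 40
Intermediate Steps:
u = 12 (u = -12*(-1) = 12)
P(v) = 11 + v (P(v) = v + 11 = 11 + v)
A(15, 17) + P(u) = 17 + (11 + 12) = 17 + 23 = 40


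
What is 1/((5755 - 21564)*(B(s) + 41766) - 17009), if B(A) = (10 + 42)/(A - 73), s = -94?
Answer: -167/110268560333 ≈ -1.5145e-9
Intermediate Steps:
B(A) = 52/(-73 + A)
1/((5755 - 21564)*(B(s) + 41766) - 17009) = 1/((5755 - 21564)*(52/(-73 - 94) + 41766) - 17009) = 1/(-15809*(52/(-167) + 41766) - 17009) = 1/(-15809*(52*(-1/167) + 41766) - 17009) = 1/(-15809*(-52/167 + 41766) - 17009) = 1/(-15809*6974870/167 - 17009) = 1/(-110265719830/167 - 17009) = 1/(-110268560333/167) = -167/110268560333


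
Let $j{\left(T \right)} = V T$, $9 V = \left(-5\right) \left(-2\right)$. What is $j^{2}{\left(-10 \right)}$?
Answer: $\frac{10000}{81} \approx 123.46$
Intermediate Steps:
$V = \frac{10}{9}$ ($V = \frac{\left(-5\right) \left(-2\right)}{9} = \frac{1}{9} \cdot 10 = \frac{10}{9} \approx 1.1111$)
$j{\left(T \right)} = \frac{10 T}{9}$
$j^{2}{\left(-10 \right)} = \left(\frac{10}{9} \left(-10\right)\right)^{2} = \left(- \frac{100}{9}\right)^{2} = \frac{10000}{81}$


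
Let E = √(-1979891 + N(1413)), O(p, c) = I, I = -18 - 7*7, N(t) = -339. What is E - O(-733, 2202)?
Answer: 67 + I*√1980230 ≈ 67.0 + 1407.2*I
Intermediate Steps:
I = -67 (I = -18 - 49 = -67)
O(p, c) = -67
E = I*√1980230 (E = √(-1979891 - 339) = √(-1980230) = I*√1980230 ≈ 1407.2*I)
E - O(-733, 2202) = I*√1980230 - 1*(-67) = I*√1980230 + 67 = 67 + I*√1980230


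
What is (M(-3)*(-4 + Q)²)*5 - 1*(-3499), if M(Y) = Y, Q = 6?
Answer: 3439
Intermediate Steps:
(M(-3)*(-4 + Q)²)*5 - 1*(-3499) = -3*(-4 + 6)²*5 - 1*(-3499) = -3*2²*5 + 3499 = -3*4*5 + 3499 = -12*5 + 3499 = -60 + 3499 = 3439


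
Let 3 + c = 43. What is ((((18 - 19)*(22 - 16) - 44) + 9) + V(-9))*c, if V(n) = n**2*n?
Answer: -30800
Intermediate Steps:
c = 40 (c = -3 + 43 = 40)
V(n) = n**3
((((18 - 19)*(22 - 16) - 44) + 9) + V(-9))*c = ((((18 - 19)*(22 - 16) - 44) + 9) + (-9)**3)*40 = (((-1*6 - 44) + 9) - 729)*40 = (((-6 - 44) + 9) - 729)*40 = ((-50 + 9) - 729)*40 = (-41 - 729)*40 = -770*40 = -30800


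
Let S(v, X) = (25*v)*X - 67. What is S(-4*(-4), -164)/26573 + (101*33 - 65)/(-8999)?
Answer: -677777897/239130427 ≈ -2.8343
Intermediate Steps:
S(v, X) = -67 + 25*X*v (S(v, X) = 25*X*v - 67 = -67 + 25*X*v)
S(-4*(-4), -164)/26573 + (101*33 - 65)/(-8999) = (-67 + 25*(-164)*(-4*(-4)))/26573 + (101*33 - 65)/(-8999) = (-67 + 25*(-164)*16)*(1/26573) + (3333 - 65)*(-1/8999) = (-67 - 65600)*(1/26573) + 3268*(-1/8999) = -65667*1/26573 - 3268/8999 = -65667/26573 - 3268/8999 = -677777897/239130427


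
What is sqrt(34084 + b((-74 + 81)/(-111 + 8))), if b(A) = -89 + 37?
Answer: 4*sqrt(2127) ≈ 184.48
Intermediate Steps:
b(A) = -52
sqrt(34084 + b((-74 + 81)/(-111 + 8))) = sqrt(34084 - 52) = sqrt(34032) = 4*sqrt(2127)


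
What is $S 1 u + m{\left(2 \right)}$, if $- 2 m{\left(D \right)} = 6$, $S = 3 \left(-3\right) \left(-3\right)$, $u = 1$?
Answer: $24$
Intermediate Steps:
$S = 27$ ($S = \left(-9\right) \left(-3\right) = 27$)
$m{\left(D \right)} = -3$ ($m{\left(D \right)} = \left(- \frac{1}{2}\right) 6 = -3$)
$S 1 u + m{\left(2 \right)} = 27 \cdot 1 \cdot 1 - 3 = 27 \cdot 1 - 3 = 27 - 3 = 24$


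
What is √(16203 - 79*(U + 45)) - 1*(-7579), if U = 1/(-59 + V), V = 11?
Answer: 7579 + √1821549/12 ≈ 7691.5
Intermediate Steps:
U = -1/48 (U = 1/(-59 + 11) = 1/(-48) = -1/48 ≈ -0.020833)
√(16203 - 79*(U + 45)) - 1*(-7579) = √(16203 - 79*(-1/48 + 45)) - 1*(-7579) = √(16203 - 79*2159/48) + 7579 = √(16203 - 170561/48) + 7579 = √(607183/48) + 7579 = √1821549/12 + 7579 = 7579 + √1821549/12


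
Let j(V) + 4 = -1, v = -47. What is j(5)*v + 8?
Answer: 243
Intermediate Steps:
j(V) = -5 (j(V) = -4 - 1 = -5)
j(5)*v + 8 = -5*(-47) + 8 = 235 + 8 = 243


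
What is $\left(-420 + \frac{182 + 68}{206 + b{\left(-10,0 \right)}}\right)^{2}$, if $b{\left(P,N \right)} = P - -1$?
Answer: $\frac{6804600100}{38809} \approx 1.7534 \cdot 10^{5}$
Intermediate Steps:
$b{\left(P,N \right)} = 1 + P$ ($b{\left(P,N \right)} = P + 1 = 1 + P$)
$\left(-420 + \frac{182 + 68}{206 + b{\left(-10,0 \right)}}\right)^{2} = \left(-420 + \frac{182 + 68}{206 + \left(1 - 10\right)}\right)^{2} = \left(-420 + \frac{250}{206 - 9}\right)^{2} = \left(-420 + \frac{250}{197}\right)^{2} = \left(- \frac{82490}{197}\right)^{2} = \frac{6804600100}{38809}$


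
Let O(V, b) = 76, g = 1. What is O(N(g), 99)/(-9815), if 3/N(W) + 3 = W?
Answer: -76/9815 ≈ -0.0077432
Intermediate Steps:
N(W) = 3/(-3 + W)
O(N(g), 99)/(-9815) = 76/(-9815) = 76*(-1/9815) = -76/9815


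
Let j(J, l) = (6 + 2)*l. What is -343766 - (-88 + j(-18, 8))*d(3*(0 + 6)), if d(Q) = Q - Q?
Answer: -343766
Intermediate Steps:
j(J, l) = 8*l
d(Q) = 0
-343766 - (-88 + j(-18, 8))*d(3*(0 + 6)) = -343766 - (-88 + 8*8)*0 = -343766 - (-88 + 64)*0 = -343766 - (-24)*0 = -343766 - 1*0 = -343766 + 0 = -343766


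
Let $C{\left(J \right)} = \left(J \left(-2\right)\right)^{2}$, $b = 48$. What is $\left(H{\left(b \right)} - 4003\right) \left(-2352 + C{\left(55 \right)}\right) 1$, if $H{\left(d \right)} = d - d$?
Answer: $-39021244$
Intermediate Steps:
$C{\left(J \right)} = 4 J^{2}$ ($C{\left(J \right)} = \left(- 2 J\right)^{2} = 4 J^{2}$)
$H{\left(d \right)} = 0$
$\left(H{\left(b \right)} - 4003\right) \left(-2352 + C{\left(55 \right)}\right) 1 = \left(0 - 4003\right) \left(-2352 + 4 \cdot 55^{2}\right) 1 = - 4003 \left(-2352 + 4 \cdot 3025\right) 1 = - 4003 \left(-2352 + 12100\right) 1 = \left(-4003\right) 9748 \cdot 1 = \left(-39021244\right) 1 = -39021244$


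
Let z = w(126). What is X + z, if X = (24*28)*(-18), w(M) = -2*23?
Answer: -12142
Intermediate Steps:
w(M) = -46
z = -46
X = -12096 (X = 672*(-18) = -12096)
X + z = -12096 - 46 = -12142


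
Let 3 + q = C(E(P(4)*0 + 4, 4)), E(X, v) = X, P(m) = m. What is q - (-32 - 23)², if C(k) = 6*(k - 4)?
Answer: -3028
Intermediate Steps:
C(k) = -24 + 6*k (C(k) = 6*(-4 + k) = -24 + 6*k)
q = -3 (q = -3 + (-24 + 6*(4*0 + 4)) = -3 + (-24 + 6*(0 + 4)) = -3 + (-24 + 6*4) = -3 + (-24 + 24) = -3 + 0 = -3)
q - (-32 - 23)² = -3 - (-32 - 23)² = -3 - 1*(-55)² = -3 - 1*3025 = -3 - 3025 = -3028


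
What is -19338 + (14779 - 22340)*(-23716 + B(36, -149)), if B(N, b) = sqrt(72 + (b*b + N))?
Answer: 179297338 - 7561*sqrt(22309) ≈ 1.7817e+8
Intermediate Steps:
B(N, b) = sqrt(72 + N + b**2) (B(N, b) = sqrt(72 + (b**2 + N)) = sqrt(72 + (N + b**2)) = sqrt(72 + N + b**2))
-19338 + (14779 - 22340)*(-23716 + B(36, -149)) = -19338 + (14779 - 22340)*(-23716 + sqrt(72 + 36 + (-149)**2)) = -19338 - 7561*(-23716 + sqrt(72 + 36 + 22201)) = -19338 - 7561*(-23716 + sqrt(22309)) = -19338 + (179316676 - 7561*sqrt(22309)) = 179297338 - 7561*sqrt(22309)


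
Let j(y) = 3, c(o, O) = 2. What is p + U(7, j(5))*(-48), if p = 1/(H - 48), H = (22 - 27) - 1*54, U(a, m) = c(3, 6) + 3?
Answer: -25681/107 ≈ -240.01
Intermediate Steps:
U(a, m) = 5 (U(a, m) = 2 + 3 = 5)
H = -59 (H = -5 - 54 = -59)
p = -1/107 (p = 1/(-59 - 48) = 1/(-107) = -1/107 ≈ -0.0093458)
p + U(7, j(5))*(-48) = -1/107 + 5*(-48) = -1/107 - 240 = -25681/107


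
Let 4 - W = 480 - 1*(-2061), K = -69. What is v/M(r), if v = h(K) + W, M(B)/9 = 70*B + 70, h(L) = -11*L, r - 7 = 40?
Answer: -127/2160 ≈ -0.058796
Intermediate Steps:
r = 47 (r = 7 + 40 = 47)
W = -2537 (W = 4 - (480 - 1*(-2061)) = 4 - (480 + 2061) = 4 - 1*2541 = 4 - 2541 = -2537)
M(B) = 630 + 630*B (M(B) = 9*(70*B + 70) = 9*(70 + 70*B) = 630 + 630*B)
v = -1778 (v = -11*(-69) - 2537 = 759 - 2537 = -1778)
v/M(r) = -1778/(630 + 630*47) = -1778/(630 + 29610) = -1778/30240 = -1778*1/30240 = -127/2160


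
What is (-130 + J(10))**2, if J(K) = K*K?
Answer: 900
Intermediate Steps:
J(K) = K**2
(-130 + J(10))**2 = (-130 + 10**2)**2 = (-130 + 100)**2 = (-30)**2 = 900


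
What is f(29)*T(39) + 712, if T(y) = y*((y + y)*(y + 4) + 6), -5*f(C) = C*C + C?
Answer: -22800248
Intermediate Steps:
f(C) = -C/5 - C**2/5 (f(C) = -(C*C + C)/5 = -(C**2 + C)/5 = -(C + C**2)/5 = -C/5 - C**2/5)
T(y) = y*(6 + 2*y*(4 + y)) (T(y) = y*((2*y)*(4 + y) + 6) = y*(2*y*(4 + y) + 6) = y*(6 + 2*y*(4 + y)))
f(29)*T(39) + 712 = (-1/5*29*(1 + 29))*(2*39*(3 + 39**2 + 4*39)) + 712 = (-1/5*29*30)*(2*39*(3 + 1521 + 156)) + 712 = -348*39*1680 + 712 = -174*131040 + 712 = -22800960 + 712 = -22800248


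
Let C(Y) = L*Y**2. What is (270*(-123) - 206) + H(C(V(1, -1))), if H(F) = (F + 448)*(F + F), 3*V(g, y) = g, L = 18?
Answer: -31616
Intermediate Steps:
V(g, y) = g/3
C(Y) = 18*Y**2
H(F) = 2*F*(448 + F) (H(F) = (448 + F)*(2*F) = 2*F*(448 + F))
(270*(-123) - 206) + H(C(V(1, -1))) = (270*(-123) - 206) + 2*(18*((1/3)*1)**2)*(448 + 18*((1/3)*1)**2) = (-33210 - 206) + 2*(18*(1/3)**2)*(448 + 18*(1/3)**2) = -33416 + 2*(18*(1/9))*(448 + 18*(1/9)) = -33416 + 2*2*(448 + 2) = -33416 + 2*2*450 = -33416 + 1800 = -31616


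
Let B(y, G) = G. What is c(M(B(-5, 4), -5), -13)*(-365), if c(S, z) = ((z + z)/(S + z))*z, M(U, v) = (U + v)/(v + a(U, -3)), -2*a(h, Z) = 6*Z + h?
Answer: 246740/27 ≈ 9138.5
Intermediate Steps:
a(h, Z) = -3*Z - h/2 (a(h, Z) = -(6*Z + h)/2 = -(h + 6*Z)/2 = -3*Z - h/2)
M(U, v) = (U + v)/(9 + v - U/2) (M(U, v) = (U + v)/(v + (-3*(-3) - U/2)) = (U + v)/(v + (9 - U/2)) = (U + v)/(9 + v - U/2))
c(S, z) = 2*z**2/(S + z) (c(S, z) = ((2*z)/(S + z))*z = (2*z/(S + z))*z = 2*z**2/(S + z))
c(M(B(-5, 4), -5), -13)*(-365) = (2*(-13)**2/(2*(4 - 5)/(18 - 1*4 + 2*(-5)) - 13))*(-365) = (2*169/(2*(-1)/(18 - 4 - 10) - 13))*(-365) = (2*169/(2*(-1)/4 - 13))*(-365) = (2*169/(2*(1/4)*(-1) - 13))*(-365) = (2*169/(-1/2 - 13))*(-365) = (2*169/(-27/2))*(-365) = (2*169*(-2/27))*(-365) = -676/27*(-365) = 246740/27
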